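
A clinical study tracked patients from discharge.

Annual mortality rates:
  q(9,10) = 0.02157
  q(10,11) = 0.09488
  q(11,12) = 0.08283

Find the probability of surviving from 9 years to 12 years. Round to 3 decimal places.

0.812

P(survive 9→12) = (1 − 0.02157) × (1 − 0.09488) × (1 − 0.08283).
= 0.97843 × 0.90512 × 0.91717 = 0.812243.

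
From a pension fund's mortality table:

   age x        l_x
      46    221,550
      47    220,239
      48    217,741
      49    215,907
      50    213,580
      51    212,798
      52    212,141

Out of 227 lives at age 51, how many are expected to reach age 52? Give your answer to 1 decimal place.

The relevant probability is 212,141/212,798 = 0.996913.
Expected number = 227 × 0.996913 = 226.3.

226.3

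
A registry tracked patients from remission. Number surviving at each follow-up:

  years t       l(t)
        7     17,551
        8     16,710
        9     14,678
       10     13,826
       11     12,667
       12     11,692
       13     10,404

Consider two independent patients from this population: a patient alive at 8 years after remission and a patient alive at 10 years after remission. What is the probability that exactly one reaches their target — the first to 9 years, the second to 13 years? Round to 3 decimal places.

p₁ = l(9)/l(8) = 14,678/16,710 = 0.878396; p₂ = l(13)/l(10) = 10,404/13,826 = 0.752495.
P(exactly one) = p₁(1−p₂) + (1−p₁)p₂ = 0.217407 + 0.091506 = 0.308914.

0.309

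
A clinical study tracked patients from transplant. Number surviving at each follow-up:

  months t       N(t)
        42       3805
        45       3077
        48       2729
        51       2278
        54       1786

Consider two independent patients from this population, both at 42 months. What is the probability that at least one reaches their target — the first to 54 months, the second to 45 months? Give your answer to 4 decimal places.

p₁ = N(54)/N(42) = 1786/3805 = 0.469382; p₂ = N(45)/N(42) = 3077/3805 = 0.808673.
P(at least one) = 1 − (1−p₁)(1−p₂) = 1 − 0.530618 × 0.191327 = 0.898478.

0.8985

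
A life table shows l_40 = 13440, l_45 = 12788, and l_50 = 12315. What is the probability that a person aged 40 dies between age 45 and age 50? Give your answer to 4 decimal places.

This is the probability of reaching 45 but not 50, conditional on being alive at 40: (l_45 − l_50) / l_40.
= (12788 − 12315) / 13440 = 473 / 13440 = 0.035193.

0.0352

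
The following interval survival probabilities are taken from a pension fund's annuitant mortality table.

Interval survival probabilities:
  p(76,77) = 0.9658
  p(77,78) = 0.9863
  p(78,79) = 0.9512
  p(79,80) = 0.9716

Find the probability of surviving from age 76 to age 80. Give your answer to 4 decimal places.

0.8804

P(survive 76→80) = 0.9658 × 0.9863 × 0.9512 × 0.9716.
= 0.880350.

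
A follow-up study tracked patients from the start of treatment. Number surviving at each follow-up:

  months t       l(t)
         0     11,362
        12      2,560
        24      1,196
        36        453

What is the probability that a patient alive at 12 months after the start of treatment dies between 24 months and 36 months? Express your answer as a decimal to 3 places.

This is the probability of reaching 24 but not 36, conditional on being alive at 12: (l(24) − l(36)) / l(12).
= (1,196 − 453) / 2,560 = 743 / 2,560 = 0.290234.

0.290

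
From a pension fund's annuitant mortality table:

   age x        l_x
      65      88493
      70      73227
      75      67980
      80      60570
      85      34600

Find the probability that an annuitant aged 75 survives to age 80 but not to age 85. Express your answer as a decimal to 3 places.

We want 5|5q75 = (l_80 − l_85)/l_75.
This is the probability of reaching 80 but not 85, conditional on being alive at 75: (l_80 − l_85) / l_75.
= (60570 − 34600) / 67980 = 25970 / 67980 = 0.382024.

0.382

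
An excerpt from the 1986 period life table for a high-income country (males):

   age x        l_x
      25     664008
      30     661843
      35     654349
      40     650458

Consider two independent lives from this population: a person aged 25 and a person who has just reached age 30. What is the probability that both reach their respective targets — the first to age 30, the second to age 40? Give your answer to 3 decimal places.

0.980

p₁ = l_30/l_25 = 661843/664008 = 0.996739; p₂ = l_40/l_30 = 650458/661843 = 0.982798.
P(both) = p₁ × p₂ = 0.996739 × 0.982798 = 0.979593.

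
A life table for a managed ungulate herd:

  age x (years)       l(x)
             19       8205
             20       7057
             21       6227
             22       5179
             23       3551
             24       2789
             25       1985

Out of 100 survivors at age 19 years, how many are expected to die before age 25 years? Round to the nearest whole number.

76

The relevant probability is 1 − 1985/8205 = 0.758074.
Expected number = 100 × 0.758074 = 76.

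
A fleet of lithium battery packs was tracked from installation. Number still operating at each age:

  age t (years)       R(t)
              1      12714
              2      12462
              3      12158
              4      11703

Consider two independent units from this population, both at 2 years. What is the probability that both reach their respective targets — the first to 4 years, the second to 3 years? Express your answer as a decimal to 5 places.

0.91619

p₁ = R(4)/R(2) = 11703/12462 = 0.939095; p₂ = R(3)/R(2) = 12158/12462 = 0.975606.
P(both) = p₁ × p₂ = 0.939095 × 0.975606 = 0.916187.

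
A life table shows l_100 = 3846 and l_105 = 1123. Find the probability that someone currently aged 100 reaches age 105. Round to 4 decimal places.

0.2920

We want 5p100 = l_105/l_100.
The conditional survival probability is l_105/l_100 = 1123/3846 = 0.291992.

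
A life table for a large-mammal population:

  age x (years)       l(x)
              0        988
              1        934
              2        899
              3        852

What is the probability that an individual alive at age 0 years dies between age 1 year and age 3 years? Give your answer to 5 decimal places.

0.08300

This is the probability of reaching 1 but not 3, conditional on being alive at 0: (l(1) − l(3)) / l(0).
= (934 − 852) / 988 = 82 / 988 = 0.082996.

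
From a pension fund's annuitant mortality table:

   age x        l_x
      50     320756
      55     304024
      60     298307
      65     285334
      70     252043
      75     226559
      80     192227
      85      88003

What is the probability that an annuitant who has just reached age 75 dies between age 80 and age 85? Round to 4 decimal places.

We want 5|5q75 = (l_80 − l_85)/l_75.
This is the probability of reaching 80 but not 85, conditional on being alive at 75: (l_80 − l_85) / l_75.
= (192227 − 88003) / 226559 = 104224 / 226559 = 0.460030.

0.4600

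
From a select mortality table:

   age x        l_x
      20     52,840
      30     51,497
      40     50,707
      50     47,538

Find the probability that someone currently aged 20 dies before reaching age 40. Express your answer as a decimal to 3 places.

P(die before 40 | alive at 20) = 1 − l_40/l_20 = 1 − 50,707/52,840 = (2,133)/52,840 = 0.040367.

0.040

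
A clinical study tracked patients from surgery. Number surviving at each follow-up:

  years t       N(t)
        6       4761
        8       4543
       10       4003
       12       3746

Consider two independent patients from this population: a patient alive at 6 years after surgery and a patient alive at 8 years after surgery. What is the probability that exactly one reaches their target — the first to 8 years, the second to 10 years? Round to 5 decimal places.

p₁ = N(8)/N(6) = 4543/4761 = 0.954211; p₂ = N(10)/N(8) = 4003/4543 = 0.881136.
P(exactly one) = p₁(1−p₂) + (1−p₁)p₂ = 0.113421 + 0.040346 = 0.153768.

0.15377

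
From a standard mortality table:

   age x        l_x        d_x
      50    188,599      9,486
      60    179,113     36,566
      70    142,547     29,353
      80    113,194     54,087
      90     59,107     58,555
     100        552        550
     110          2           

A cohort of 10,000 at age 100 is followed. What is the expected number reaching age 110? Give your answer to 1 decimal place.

36.2

The relevant probability is 2/552 = 0.003623.
Expected number = 10,000 × 0.003623 = 36.2.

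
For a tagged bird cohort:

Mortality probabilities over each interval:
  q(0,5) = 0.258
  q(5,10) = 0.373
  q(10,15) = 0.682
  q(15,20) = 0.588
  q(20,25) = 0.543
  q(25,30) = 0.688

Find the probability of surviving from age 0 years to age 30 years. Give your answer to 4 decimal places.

Chaining the interval survival probabilities: (1 − 0.258) × (1 − 0.373) × (1 − 0.682) × (1 − 0.588) × (1 − 0.543) × (1 − 0.688).
= 0.742 × 0.627 × 0.318 × 0.412 × 0.457 × 0.312 = 0.008691.

0.0087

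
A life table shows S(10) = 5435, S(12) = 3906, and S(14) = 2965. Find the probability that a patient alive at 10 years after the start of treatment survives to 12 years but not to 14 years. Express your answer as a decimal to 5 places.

This is the probability of reaching 12 but not 14, conditional on being alive at 10: (S(12) − S(14)) / S(10).
= (3906 − 2965) / 5435 = 941 / 5435 = 0.173137.

0.17314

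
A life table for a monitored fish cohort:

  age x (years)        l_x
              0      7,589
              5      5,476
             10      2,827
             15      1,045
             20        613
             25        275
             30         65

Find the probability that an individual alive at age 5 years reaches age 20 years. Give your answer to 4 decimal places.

The conditional survival probability is l_20/l_5 = 613/5,476 = 0.111943.

0.1119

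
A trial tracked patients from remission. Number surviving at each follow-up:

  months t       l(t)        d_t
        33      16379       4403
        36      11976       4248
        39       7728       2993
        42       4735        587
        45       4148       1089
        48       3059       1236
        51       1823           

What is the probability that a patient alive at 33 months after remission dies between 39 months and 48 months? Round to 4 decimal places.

0.2851

This is the probability of reaching 39 but not 48, conditional on being alive at 33: (l(39) − l(48)) / l(33).
= (7728 − 3059) / 16379 = 4669 / 16379 = 0.285060.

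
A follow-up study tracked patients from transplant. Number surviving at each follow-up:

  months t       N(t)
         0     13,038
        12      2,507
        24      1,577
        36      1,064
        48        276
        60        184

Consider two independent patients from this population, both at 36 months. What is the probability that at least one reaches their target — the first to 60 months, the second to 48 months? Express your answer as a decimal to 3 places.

0.387

p₁ = N(60)/N(36) = 184/1,064 = 0.172932; p₂ = N(48)/N(36) = 276/1,064 = 0.259398.
P(at least one) = 1 − (1−p₁)(1−p₂) = 1 − 0.827068 × 0.740602 = 0.387472.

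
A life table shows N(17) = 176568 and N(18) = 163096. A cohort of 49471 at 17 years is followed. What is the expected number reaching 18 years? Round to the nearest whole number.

The relevant probability is 163096/176568 = 0.923701.
Expected number = 49471 × 0.923701 = 45696.

45696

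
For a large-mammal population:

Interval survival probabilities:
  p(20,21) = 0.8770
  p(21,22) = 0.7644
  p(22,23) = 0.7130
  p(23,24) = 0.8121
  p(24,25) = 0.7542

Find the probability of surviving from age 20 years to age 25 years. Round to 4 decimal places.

P(survive 20→25) = 0.8770 × 0.7644 × 0.7130 × 0.8121 × 0.7542.
= 0.292756.

0.2928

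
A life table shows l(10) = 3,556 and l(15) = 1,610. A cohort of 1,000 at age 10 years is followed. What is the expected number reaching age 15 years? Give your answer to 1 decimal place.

452.8

The relevant probability is 1,610/3,556 = 0.452756.
Expected number = 1,000 × 0.452756 = 452.8.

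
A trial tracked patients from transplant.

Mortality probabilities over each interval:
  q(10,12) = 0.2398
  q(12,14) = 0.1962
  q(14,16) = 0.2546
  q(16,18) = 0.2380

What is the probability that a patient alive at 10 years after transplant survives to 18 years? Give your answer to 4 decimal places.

0.3471

P(survive 10→18) = (1 − 0.2398) × (1 − 0.1962) × (1 − 0.2546) × (1 − 0.2380).
= 0.7602 × 0.8038 × 0.7454 × 0.7620 = 0.347073.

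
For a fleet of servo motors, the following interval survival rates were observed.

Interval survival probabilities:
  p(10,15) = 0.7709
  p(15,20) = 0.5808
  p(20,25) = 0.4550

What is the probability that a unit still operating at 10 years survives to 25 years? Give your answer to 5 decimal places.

0.20372

The overall survival probability is 0.7709 × 0.5808 × 0.4550.
= 0.203721.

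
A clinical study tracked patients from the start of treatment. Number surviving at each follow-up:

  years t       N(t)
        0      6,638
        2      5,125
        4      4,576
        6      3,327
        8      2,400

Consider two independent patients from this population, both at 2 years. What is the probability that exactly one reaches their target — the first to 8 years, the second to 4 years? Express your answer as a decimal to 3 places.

0.525

p₁ = N(8)/N(2) = 2,400/5,125 = 0.468293; p₂ = N(4)/N(2) = 4,576/5,125 = 0.892878.
P(exactly one) = p₁(1−p₂) + (1−p₁)p₂ = 0.050164 + 0.474749 = 0.524914.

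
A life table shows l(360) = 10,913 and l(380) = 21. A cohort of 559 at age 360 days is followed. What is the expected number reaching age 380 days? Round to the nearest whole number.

1

The relevant probability is 21/10,913 = 0.001924.
Expected number = 559 × 0.001924 = 1.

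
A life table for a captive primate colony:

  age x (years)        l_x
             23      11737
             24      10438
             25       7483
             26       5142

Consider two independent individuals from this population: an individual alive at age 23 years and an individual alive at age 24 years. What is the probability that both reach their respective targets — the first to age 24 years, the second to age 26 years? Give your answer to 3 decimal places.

0.438

p₁ = l_24/l_23 = 10438/11737 = 0.889324; p₂ = l_26/l_24 = 5142/10438 = 0.492623.
P(both) = p₁ × p₂ = 0.889324 × 0.492623 = 0.438101.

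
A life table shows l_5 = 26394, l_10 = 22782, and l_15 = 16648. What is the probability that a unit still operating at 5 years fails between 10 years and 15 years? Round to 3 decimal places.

0.232

This is the probability of reaching 10 but not 15, conditional on being operational at 5: (l_10 − l_15) / l_5.
= (22782 − 16648) / 26394 = 6134 / 26394 = 0.232401.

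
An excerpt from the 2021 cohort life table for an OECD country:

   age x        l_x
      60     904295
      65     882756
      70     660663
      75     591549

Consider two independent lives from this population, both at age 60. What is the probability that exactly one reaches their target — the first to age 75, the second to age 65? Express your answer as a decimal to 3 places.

p₁ = l_75/l_60 = 591549/904295 = 0.654155; p₂ = l_65/l_60 = 882756/904295 = 0.976181.
P(exactly one) = p₁(1−p₂) + (1−p₁)p₂ = 0.015581 + 0.337607 = 0.353189.

0.353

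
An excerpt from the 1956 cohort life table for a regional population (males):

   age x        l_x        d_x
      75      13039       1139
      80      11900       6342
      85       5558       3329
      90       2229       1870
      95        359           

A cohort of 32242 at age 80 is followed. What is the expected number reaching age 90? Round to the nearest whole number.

The relevant probability is 2229/11900 = 0.187311.
Expected number = 32242 × 0.187311 = 6039.

6039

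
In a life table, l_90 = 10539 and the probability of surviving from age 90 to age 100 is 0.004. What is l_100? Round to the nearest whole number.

l_100 = l_90 × p = 10539 × 0.004 = 42.

42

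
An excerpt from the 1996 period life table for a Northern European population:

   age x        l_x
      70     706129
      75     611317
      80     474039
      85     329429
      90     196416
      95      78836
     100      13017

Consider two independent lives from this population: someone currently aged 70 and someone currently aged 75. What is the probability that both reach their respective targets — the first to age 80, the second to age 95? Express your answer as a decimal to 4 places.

0.0866

p₁ = l_80/l_70 = 474039/706129 = 0.671321; p₂ = l_95/l_75 = 78836/611317 = 0.128961.
P(both) = p₁ × p₂ = 0.671321 × 0.128961 = 0.086574.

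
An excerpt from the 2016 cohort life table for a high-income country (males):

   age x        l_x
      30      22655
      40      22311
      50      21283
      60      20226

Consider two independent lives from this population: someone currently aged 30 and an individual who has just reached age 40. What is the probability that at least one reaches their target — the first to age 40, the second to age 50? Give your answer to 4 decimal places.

0.9993

p₁ = l_40/l_30 = 22311/22655 = 0.984816; p₂ = l_50/l_40 = 21283/22311 = 0.953924.
P(at least one) = 1 − (1−p₁)(1−p₂) = 1 − 0.015184 × 0.046076 = 0.999300.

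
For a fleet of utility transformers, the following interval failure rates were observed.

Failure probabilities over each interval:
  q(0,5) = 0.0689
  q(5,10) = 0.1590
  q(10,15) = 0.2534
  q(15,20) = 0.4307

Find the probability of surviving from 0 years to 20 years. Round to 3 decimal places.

P(survive 0→20) = (1 − 0.0689) × (1 − 0.1590) × (1 − 0.2534) × (1 − 0.4307).
= 0.9311 × 0.8410 × 0.7466 × 0.5693 = 0.332829.

0.333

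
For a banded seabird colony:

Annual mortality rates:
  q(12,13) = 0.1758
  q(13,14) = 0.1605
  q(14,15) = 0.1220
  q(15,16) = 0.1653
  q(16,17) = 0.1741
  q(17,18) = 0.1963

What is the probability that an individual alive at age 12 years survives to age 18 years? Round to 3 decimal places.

P(survive 12→18) = (1 − 0.1758) × (1 − 0.1605) × (1 − 0.1220) × (1 − 0.1653) × (1 − 0.1741) × (1 − 0.1963).
= 0.8242 × 0.8395 × 0.8780 × 0.8347 × 0.8259 × 0.8037 = 0.336589.

0.337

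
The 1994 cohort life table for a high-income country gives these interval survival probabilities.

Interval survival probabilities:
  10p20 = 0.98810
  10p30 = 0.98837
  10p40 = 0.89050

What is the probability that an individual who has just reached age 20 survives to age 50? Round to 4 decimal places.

0.8697

The overall survival probability is 0.98810 × 0.98837 × 0.89050.
= 0.869670.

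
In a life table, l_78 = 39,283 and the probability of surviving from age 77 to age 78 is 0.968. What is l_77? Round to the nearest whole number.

l_77 = l_78 / p = 39,283 / 0.968 = 40582.

40582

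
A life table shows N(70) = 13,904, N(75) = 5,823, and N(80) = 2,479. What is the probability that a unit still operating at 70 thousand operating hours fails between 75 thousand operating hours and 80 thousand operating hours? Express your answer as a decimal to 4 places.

This is the probability of reaching 75 but not 80, conditional on being operational at 70: (N(75) − N(80)) / N(70).
= (5,823 − 2,479) / 13,904 = 3,344 / 13,904 = 0.240506.

0.2405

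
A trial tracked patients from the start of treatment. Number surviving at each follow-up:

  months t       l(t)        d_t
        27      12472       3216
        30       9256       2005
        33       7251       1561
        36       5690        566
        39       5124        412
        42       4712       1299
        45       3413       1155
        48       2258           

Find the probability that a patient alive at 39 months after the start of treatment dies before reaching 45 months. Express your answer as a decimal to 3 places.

P(die before 45 | alive at 39) = 1 − l(45)/l(39) = 1 − 3413/5124 = (1711)/5124 = 0.333919.

0.334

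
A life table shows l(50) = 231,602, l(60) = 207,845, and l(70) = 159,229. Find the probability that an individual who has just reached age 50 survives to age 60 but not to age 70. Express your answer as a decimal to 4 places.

0.2099

This is the probability of reaching 60 but not 70, conditional on being alive at 50: (l(60) − l(70)) / l(50).
= (207,845 − 159,229) / 231,602 = 48,616 / 231,602 = 0.209912.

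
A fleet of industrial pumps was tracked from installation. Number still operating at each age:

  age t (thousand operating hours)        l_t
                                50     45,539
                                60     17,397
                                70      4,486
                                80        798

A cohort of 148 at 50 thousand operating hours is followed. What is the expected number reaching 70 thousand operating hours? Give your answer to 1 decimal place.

14.6

The relevant probability is 4,486/45,539 = 0.098509.
Expected number = 148 × 0.098509 = 14.6.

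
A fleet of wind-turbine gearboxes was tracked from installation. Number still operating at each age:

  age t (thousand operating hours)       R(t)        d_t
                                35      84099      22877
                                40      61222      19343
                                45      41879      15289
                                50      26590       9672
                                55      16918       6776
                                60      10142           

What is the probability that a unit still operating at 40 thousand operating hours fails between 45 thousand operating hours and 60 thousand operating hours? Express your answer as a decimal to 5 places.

0.51839

This is the probability of reaching 45 but not 60, conditional on being operational at 40: (R(45) − R(60)) / R(40).
= (41879 − 10142) / 61222 = 31737 / 61222 = 0.518392.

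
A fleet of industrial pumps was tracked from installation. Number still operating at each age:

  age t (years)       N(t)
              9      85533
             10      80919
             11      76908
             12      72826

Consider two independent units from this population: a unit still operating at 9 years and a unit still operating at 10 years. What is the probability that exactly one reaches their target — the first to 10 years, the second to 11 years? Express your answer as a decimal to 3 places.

p₁ = N(10)/N(9) = 80919/85533 = 0.946056; p₂ = N(11)/N(10) = 76908/80919 = 0.950432.
P(exactly one) = p₁(1−p₂) + (1−p₁)p₂ = 0.046894 + 0.051270 = 0.098164.

0.098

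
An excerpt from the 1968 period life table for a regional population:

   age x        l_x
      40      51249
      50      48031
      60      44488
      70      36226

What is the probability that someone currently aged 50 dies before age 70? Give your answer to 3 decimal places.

P(die before 70 | alive at 50) = 1 − l_70/l_50 = 1 − 36226/48031 = (11805)/48031 = 0.245779.

0.246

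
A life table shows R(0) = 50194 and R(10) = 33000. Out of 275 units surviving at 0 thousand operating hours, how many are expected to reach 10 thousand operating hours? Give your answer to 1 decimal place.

The relevant probability is 33000/50194 = 0.657449.
Expected number = 275 × 0.657449 = 180.8.

180.8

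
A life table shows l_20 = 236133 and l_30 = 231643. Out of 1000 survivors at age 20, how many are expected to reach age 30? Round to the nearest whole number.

The relevant probability is 231643/236133 = 0.980985.
Expected number = 1000 × 0.980985 = 981.

981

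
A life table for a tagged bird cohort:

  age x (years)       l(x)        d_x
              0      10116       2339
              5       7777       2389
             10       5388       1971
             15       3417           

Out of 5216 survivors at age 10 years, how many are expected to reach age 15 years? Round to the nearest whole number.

The relevant probability is 3417/5388 = 0.634187.
Expected number = 5216 × 0.634187 = 3308.

3308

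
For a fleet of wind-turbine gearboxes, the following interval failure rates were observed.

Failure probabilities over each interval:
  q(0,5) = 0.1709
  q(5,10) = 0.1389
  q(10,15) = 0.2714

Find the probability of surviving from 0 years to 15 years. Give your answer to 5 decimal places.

0.52018

P(survive 0→15) = (1 − 0.1709) × (1 − 0.1389) × (1 − 0.2714).
= 0.8291 × 0.8611 × 0.7286 = 0.520175.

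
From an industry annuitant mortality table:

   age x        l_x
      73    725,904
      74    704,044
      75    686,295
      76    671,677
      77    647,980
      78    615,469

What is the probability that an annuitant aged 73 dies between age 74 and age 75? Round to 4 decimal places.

0.0245

This is the probability of reaching 74 but not 75, conditional on being alive at 73: (l_74 − l_75) / l_73.
= (704,044 − 686,295) / 725,904 = 17,749 / 725,904 = 0.024451.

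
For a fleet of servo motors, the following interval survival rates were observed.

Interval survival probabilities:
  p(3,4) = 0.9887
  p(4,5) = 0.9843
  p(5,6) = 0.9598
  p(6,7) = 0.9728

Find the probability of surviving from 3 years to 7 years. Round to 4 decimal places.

0.9086

The overall survival probability is 0.9887 × 0.9843 × 0.9598 × 0.9728.
= 0.908649.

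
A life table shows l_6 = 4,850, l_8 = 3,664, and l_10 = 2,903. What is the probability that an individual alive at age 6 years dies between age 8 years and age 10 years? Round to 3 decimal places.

This is the probability of reaching 8 but not 10, conditional on being alive at 6: (l_8 − l_10) / l_6.
= (3,664 − 2,903) / 4,850 = 761 / 4,850 = 0.156907.

0.157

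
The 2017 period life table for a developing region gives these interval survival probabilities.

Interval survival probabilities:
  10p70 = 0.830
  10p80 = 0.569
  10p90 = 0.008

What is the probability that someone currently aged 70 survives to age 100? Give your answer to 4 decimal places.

30p70 = 0.830 × 0.569 × 0.008.
= 0.003778.

0.0038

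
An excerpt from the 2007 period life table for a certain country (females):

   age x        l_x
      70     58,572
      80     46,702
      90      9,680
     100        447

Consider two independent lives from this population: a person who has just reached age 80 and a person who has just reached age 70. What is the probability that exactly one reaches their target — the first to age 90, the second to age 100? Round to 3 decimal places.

0.212

p₁ = l_90/l_80 = 9,680/46,702 = 0.207272; p₂ = l_100/l_70 = 447/58,572 = 0.007632.
P(exactly one) = p₁(1−p₂) + (1−p₁)p₂ = 0.205690 + 0.006050 = 0.211740.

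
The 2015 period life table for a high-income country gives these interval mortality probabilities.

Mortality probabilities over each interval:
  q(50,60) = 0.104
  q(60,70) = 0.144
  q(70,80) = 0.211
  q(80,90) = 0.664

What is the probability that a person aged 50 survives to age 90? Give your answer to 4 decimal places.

The overall survival probability is (1 − 0.104) × (1 − 0.144) × (1 − 0.211) × (1 − 0.664).
= 0.896 × 0.856 × 0.789 × 0.336 = 0.203328.

0.2033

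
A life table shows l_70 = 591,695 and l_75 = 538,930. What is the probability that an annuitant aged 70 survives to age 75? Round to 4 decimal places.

The conditional survival probability is l_75/l_70 = 538,930/591,695 = 0.910824.

0.9108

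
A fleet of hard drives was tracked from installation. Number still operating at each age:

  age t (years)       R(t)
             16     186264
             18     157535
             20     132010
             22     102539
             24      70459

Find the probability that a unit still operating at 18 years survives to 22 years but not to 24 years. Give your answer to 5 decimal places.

This is the probability of reaching 22 but not 24, conditional on being operational at 18: (R(22) − R(24)) / R(18).
= (102539 − 70459) / 157535 = 32080 / 157535 = 0.203637.

0.20364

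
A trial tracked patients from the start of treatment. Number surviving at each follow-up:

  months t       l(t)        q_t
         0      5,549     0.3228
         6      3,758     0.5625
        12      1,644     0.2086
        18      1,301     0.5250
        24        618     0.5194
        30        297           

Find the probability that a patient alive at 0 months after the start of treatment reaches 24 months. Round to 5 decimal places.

The conditional survival probability is l(24)/l(0) = 618/5,549 = 0.111371.

0.11137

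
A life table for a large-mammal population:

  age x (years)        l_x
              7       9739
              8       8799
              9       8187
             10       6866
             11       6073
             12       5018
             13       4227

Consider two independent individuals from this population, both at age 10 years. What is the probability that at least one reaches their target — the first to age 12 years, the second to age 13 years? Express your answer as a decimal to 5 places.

0.89655

p₁ = l_12/l_10 = 5018/6866 = 0.730848; p₂ = l_13/l_10 = 4227/6866 = 0.615642.
P(at least one) = 1 − (1−p₁)(1−p₂) = 1 − 0.269152 × 0.384358 = 0.896549.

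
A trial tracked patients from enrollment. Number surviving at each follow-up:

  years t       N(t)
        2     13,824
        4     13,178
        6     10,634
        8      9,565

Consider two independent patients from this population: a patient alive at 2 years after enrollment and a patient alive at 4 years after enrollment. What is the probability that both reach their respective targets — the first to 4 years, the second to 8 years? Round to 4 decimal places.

p₁ = N(4)/N(2) = 13,178/13,824 = 0.953270; p₂ = N(8)/N(4) = 9,565/13,178 = 0.725831.
P(both) = p₁ × p₂ = 0.953270 × 0.725831 = 0.691913.

0.6919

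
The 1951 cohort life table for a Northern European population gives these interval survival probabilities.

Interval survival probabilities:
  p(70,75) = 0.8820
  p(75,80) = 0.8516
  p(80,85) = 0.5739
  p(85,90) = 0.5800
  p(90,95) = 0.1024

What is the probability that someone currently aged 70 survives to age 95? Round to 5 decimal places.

Survival from 70 to 95 is the product of surviving each interval: 0.8820 × 0.8516 × 0.5739 × 0.5800 × 0.1024.
= 0.025602.

0.02560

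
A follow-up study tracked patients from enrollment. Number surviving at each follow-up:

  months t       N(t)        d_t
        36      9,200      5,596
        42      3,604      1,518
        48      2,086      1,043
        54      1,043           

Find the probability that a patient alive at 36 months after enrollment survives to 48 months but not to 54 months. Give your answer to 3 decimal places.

This is the probability of reaching 48 but not 54, conditional on being alive at 36: (N(48) − N(54)) / N(36).
= (2,086 − 1,043) / 9,200 = 1,043 / 9,200 = 0.113370.

0.113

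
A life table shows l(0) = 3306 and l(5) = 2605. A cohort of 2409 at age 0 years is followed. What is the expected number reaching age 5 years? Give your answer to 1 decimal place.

The relevant probability is 2605/3306 = 0.787961.
Expected number = 2409 × 0.787961 = 1898.2.

1898.2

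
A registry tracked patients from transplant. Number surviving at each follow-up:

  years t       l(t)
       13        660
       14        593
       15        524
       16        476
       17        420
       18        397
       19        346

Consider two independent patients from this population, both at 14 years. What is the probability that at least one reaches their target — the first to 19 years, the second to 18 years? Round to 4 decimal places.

0.8623

p₁ = l(19)/l(14) = 346/593 = 0.583474; p₂ = l(18)/l(14) = 397/593 = 0.669477.
P(at least one) = 1 − (1−p₁)(1−p₂) = 1 − 0.416526 × 0.330523 = 0.862329.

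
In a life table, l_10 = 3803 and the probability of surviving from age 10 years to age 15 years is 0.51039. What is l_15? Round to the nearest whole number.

l_15 = l_10 × p = 3803 × 0.51039 = 1941.

1941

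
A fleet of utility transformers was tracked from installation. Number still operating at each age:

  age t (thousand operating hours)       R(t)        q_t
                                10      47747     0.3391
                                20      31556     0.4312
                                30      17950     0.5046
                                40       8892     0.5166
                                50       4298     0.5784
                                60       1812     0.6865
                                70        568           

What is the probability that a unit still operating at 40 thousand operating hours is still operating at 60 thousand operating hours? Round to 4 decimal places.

The conditional survival probability is R(60)/R(40) = 1812/8892 = 0.203779.

0.2038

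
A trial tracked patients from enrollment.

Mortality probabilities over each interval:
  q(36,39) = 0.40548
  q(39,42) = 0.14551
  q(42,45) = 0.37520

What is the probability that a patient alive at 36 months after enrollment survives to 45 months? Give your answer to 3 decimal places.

Survival from 36 to 45 is the product of surviving each interval: (1 − 0.40548) × (1 − 0.14551) × (1 − 0.37520).
= 0.59452 × 0.85449 × 0.62480 = 0.317406.

0.317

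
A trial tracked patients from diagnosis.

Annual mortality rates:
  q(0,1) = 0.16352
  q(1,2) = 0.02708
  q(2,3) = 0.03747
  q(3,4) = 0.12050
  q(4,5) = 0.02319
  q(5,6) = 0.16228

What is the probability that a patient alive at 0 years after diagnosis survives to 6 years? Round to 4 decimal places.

Chaining the interval survival probabilities: (1 − 0.16352) × (1 − 0.02708) × (1 − 0.03747) × (1 − 0.12050) × (1 − 0.02319) × (1 − 0.16228).
= 0.83648 × 0.97292 × 0.96253 × 0.87950 × 0.97681 × 0.83772 = 0.563757.

0.5638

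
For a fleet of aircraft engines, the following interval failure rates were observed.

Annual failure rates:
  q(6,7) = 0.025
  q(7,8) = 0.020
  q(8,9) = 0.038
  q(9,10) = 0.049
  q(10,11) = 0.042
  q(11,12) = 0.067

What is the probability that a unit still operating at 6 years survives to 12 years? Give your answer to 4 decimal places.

0.7813

Survival from 6 to 12 is the product of surviving each interval: (1 − 0.025) × (1 − 0.020) × (1 − 0.038) × (1 − 0.049) × (1 − 0.042) × (1 − 0.067).
= 0.975 × 0.980 × 0.962 × 0.951 × 0.958 × 0.933 = 0.781328.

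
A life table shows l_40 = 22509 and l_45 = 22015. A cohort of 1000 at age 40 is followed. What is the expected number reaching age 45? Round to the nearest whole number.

The relevant probability is 22015/22509 = 0.978053.
Expected number = 1000 × 0.978053 = 978.

978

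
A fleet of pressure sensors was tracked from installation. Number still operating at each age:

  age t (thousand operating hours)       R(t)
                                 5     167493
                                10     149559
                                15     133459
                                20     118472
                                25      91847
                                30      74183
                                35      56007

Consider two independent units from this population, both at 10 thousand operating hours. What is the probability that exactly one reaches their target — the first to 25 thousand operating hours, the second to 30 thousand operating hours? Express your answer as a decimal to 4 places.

p₁ = R(25)/R(10) = 91847/149559 = 0.614119; p₂ = R(30)/R(10) = 74183/149559 = 0.496012.
P(exactly one) = p₁(1−p₂) + (1−p₁)p₂ = 0.309509 + 0.191402 = 0.500910.

0.5009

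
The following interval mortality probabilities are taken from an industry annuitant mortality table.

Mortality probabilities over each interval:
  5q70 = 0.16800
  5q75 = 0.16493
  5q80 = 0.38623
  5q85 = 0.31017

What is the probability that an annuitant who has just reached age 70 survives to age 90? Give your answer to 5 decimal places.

0.29417

20p70 = (1 − 0.16800) × (1 − 0.16493) × (1 − 0.38623) × (1 − 0.31017).
= 0.83200 × 0.83507 × 0.61377 × 0.68983 = 0.294167.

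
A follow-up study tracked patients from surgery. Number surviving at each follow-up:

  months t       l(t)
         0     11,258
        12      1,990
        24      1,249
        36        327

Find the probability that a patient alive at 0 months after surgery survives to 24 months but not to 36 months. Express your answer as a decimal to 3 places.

0.082

This is the probability of reaching 24 but not 36, conditional on being alive at 0: (l(24) − l(36)) / l(0).
= (1,249 − 327) / 11,258 = 922 / 11,258 = 0.081897.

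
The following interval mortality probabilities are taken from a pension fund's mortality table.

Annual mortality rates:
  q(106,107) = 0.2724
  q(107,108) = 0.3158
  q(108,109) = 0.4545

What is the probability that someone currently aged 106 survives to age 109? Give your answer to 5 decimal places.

P(survive 106→109) = (1 − 0.2724) × (1 − 0.3158) × (1 − 0.4545).
= 0.7276 × 0.6842 × 0.5455 = 0.271563.

0.27156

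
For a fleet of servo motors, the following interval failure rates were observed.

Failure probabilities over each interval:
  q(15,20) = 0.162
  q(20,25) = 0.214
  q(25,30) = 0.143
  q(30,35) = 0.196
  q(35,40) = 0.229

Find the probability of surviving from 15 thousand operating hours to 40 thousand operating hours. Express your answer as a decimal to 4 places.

The overall survival probability is (1 − 0.162) × (1 − 0.214) × (1 − 0.143) × (1 − 0.196) × (1 − 0.229).
= 0.838 × 0.786 × 0.857 × 0.804 × 0.771 = 0.349911.

0.3499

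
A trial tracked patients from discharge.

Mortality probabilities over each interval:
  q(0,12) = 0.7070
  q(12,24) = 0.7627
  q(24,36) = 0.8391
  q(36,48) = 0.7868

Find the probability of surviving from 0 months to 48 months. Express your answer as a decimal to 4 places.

Chaining the interval survival probabilities: (1 − 0.7070) × (1 − 0.7627) × (1 − 0.8391) × (1 − 0.7868).
= 0.2930 × 0.2373 × 0.1609 × 0.2132 = 0.002385.

0.0024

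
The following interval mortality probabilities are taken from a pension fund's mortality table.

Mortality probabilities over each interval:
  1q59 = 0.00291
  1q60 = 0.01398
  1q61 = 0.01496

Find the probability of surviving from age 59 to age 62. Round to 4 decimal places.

The overall survival probability is (1 − 0.00291) × (1 − 0.01398) × (1 − 0.01496).
= 0.99709 × 0.98602 × 0.98504 = 0.968443.

0.9684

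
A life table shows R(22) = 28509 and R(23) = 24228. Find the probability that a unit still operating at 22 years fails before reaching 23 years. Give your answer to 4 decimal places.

0.1502

P(fail before 23 | operational at 22) = 1 − R(23)/R(22) = 1 − 24228/28509 = (4281)/28509 = 0.150163.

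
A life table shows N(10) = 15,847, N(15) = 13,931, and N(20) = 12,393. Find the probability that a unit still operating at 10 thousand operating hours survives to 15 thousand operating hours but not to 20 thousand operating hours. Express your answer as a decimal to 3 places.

This is the probability of reaching 15 but not 20, conditional on being operational at 10: (N(15) − N(20)) / N(10).
= (13,931 − 12,393) / 15,847 = 1,538 / 15,847 = 0.097053.

0.097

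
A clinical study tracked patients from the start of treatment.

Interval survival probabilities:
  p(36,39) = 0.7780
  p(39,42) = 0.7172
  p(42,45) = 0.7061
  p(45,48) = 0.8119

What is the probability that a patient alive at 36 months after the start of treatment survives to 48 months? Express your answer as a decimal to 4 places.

The overall survival probability is 0.7780 × 0.7172 × 0.7061 × 0.8119.
= 0.319881.

0.3199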